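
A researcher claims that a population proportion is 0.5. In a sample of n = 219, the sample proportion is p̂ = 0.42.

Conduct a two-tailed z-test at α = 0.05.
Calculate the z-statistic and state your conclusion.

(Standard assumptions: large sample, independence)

H₀: p = 0.5, H₁: p ≠ 0.5
Standard error: SE = √(p₀(1-p₀)/n) = √(0.5×0.5/219) = 0.033787
z-statistic: z = (p̂ - p₀)/SE = (0.42 - 0.5)/0.033787 = -2.3678
Critical value: z_0.025 = ±1.960
p-value = 0.0179
Decision: reject H₀ at α = 0.05

Answer: z = -2.3678, reject H₀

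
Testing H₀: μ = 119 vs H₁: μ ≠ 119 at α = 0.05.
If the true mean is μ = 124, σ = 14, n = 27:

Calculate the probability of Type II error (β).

Answer: β ≈ 0.5414

Derivation:
SE = σ/√n = 14/√27 = 2.6943
Critical values: μ₀ ± z_0.025×SE = 119 ± 1.960×2.6943
Acceptance region: (113.7192, 124.2808)
Under H₁ (μ = 124): z_high = (124.2808 - 124)/2.6943 = 0.1042, z_low = (113.7192 - 124)/2.6943 = -3.8158
β = P(not reject | H₁) = Φ(0.1042) - Φ(-3.8158) ≈ 0.5414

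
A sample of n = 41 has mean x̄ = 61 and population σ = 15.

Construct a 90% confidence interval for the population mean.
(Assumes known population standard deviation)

Answer: (57.1464, 64.8536)

Derivation:
Confidence level: 90%, α = 0.1
z_0.05 = 1.645
SE = σ/√n = 15/√41 = 2.3426
Margin of error = 1.645 × 2.3426 = 3.8536
CI: x̄ ± margin = 61 ± 3.8536
CI: (57.1464, 64.8536)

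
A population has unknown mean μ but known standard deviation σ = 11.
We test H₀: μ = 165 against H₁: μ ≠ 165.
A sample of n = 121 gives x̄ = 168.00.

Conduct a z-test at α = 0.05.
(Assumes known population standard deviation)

Standard error: SE = σ/√n = 11/√121 = 1.0000
z-statistic: z = (x̄ - μ₀)/SE = (168.00 - 165)/1.0000 = 3.0000
Critical value: ±1.960
p-value = 0.0027
Decision: reject H₀

Answer: z = 3.0000, reject H₀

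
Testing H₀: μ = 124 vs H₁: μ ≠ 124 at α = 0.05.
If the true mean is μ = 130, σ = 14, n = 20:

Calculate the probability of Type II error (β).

SE = σ/√n = 14/√20 = 3.1305
Critical values: μ₀ ± z_0.025×SE = 124 ± 1.960×3.1305
Acceptance region: (117.8642, 130.1358)
Under H₁ (μ = 130): z_high = (130.1358 - 130)/3.1305 = 0.0434, z_low = (117.8642 - 130)/3.1305 = -3.8766
β = P(not reject | H₁) = Φ(0.0434) - Φ(-3.8766) ≈ 0.5173

Answer: β ≈ 0.5173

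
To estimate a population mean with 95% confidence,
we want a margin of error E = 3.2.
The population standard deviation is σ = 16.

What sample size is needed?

Answer: n = 97

Derivation:
z_0.025 = 1.960
n = (z×σ/E)² = (1.960×16/3.2)²
n = 96.0400
Round up: n = 97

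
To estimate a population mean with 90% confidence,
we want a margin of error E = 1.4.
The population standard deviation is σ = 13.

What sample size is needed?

z_0.05 = 1.645
n = (z×σ/E)² = (1.645×13/1.4)²
n = 233.3256
Round up: n = 234

Answer: n = 234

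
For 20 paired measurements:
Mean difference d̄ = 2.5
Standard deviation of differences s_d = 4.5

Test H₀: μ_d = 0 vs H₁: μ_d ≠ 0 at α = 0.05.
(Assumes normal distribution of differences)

df = n - 1 = 19
SE = s_d/√n = 4.5/√20 = 1.0062
t = d̄/SE = 2.5/1.0062 = 2.4846
Critical value: t_{0.025,19} = ±2.093
p-value ≈ 0.0225
Decision: reject H₀

Answer: t = 2.4846, reject H₀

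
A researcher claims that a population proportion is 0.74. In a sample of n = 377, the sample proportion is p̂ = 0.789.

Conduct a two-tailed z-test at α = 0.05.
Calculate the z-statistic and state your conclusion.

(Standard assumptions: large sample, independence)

H₀: p = 0.74, H₁: p ≠ 0.74
Standard error: SE = √(p₀(1-p₀)/n) = √(0.74×0.26/377) = 0.022591
z-statistic: z = (p̂ - p₀)/SE = (0.789 - 0.74)/0.022591 = 2.1690
Critical value: z_0.025 = ±1.960
p-value = 0.0301
Decision: reject H₀ at α = 0.05

Answer: z = 2.1690, reject H₀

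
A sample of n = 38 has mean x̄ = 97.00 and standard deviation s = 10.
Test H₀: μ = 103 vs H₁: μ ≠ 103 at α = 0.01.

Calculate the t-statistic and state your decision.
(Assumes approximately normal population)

df = n - 1 = 37
SE = s/√n = 10/√38 = 1.6222
t = (x̄ - μ₀)/SE = (97.00 - 103)/1.6222 = -3.6987
Critical value: t_{0.005,37} = ±2.715
p-value ≈ 0.0007
Decision: reject H₀

Answer: t = -3.6987, reject H₀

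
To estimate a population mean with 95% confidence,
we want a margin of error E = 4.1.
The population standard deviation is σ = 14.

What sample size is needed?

Answer: n = 45

Derivation:
z_0.025 = 1.960
n = (z×σ/E)² = (1.960×14/4.1)²
n = 44.7920
Round up: n = 45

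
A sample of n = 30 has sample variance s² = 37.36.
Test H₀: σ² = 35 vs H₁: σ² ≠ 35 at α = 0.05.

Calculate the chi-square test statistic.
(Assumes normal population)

df = n - 1 = 29
χ² = (n-1)s²/σ₀² = 29×37.36/35 = 30.9554
Critical values: χ²_{0.975,29} = 16.047, χ²_{0.025,29} = 45.722
Rejection region: χ² < 16.047 or χ² > 45.722
Decision: fail to reject H₀

Answer: χ² = 30.9554, fail to reject H₀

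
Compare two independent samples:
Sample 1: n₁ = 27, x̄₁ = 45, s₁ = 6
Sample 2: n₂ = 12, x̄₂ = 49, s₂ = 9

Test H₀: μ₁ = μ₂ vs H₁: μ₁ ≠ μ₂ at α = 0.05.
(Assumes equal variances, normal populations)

Pooled variance: s²_p = [26×6² + 11×9²]/(37) = 49.3784
s_p = 7.0270
SE = s_p×√(1/n₁ + 1/n₂) = 7.0270×√(1/27 + 1/12) = 2.4380
t = (x̄₁ - x̄₂)/SE = (45 - 49)/2.4380 = -1.6407
df = 37, t-critical = ±2.026
Decision: fail to reject H₀

Answer: t = -1.6407, fail to reject H₀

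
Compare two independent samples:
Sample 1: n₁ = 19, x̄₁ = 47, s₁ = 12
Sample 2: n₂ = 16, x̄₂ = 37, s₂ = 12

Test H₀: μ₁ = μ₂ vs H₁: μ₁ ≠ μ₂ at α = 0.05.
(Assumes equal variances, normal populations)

Pooled variance: s²_p = [18×12² + 15×12²]/(33) = 144.0000
s_p = 12.0000
SE = s_p×√(1/n₁ + 1/n₂) = 12.0000×√(1/19 + 1/16) = 4.0717
t = (x̄₁ - x̄₂)/SE = (47 - 37)/4.0717 = 2.4560
df = 33, t-critical = ±2.035
Decision: reject H₀

Answer: t = 2.4560, reject H₀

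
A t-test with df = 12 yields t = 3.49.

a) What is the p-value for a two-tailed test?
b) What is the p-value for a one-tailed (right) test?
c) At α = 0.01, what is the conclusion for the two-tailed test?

Answer: a) 0.0045, b) 0.0022, c) reject H₀

Derivation:
Using t-distribution with df = 12:
a) Two-tailed: p = 2×P(T > 3.49) = 0.0045
b) One-tailed: p = P(T > 3.49) = 0.0022
c) 0.0045 < 0.01, reject H₀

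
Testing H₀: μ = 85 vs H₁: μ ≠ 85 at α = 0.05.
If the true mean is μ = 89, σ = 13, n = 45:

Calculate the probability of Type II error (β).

Answer: β ≈ 0.4585

Derivation:
SE = σ/√n = 13/√45 = 1.9379
Critical values: μ₀ ± z_0.025×SE = 85 ± 1.960×1.9379
Acceptance region: (81.2017, 88.7983)
Under H₁ (μ = 89): z_high = (88.7983 - 89)/1.9379 = -0.1041, z_low = (81.2017 - 89)/1.9379 = -4.0241
β = P(not reject | H₁) = Φ(-0.1041) - Φ(-4.0241) ≈ 0.4585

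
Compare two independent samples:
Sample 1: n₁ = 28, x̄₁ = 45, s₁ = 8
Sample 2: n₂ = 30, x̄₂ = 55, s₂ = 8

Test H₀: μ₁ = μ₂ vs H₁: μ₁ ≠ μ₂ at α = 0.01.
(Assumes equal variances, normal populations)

Pooled variance: s²_p = [27×8² + 29×8²]/(56) = 64.0000
s_p = 8.0000
SE = s_p×√(1/n₁ + 1/n₂) = 8.0000×√(1/28 + 1/30) = 2.1022
t = (x̄₁ - x̄₂)/SE = (45 - 55)/2.1022 = -4.7569
df = 56, t-critical = ±2.667
Decision: reject H₀

Answer: t = -4.7569, reject H₀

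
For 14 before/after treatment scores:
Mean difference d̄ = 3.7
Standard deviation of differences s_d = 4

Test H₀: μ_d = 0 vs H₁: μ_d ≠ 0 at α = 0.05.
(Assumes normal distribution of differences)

df = n - 1 = 13
SE = s_d/√n = 4/√14 = 1.0690
t = d̄/SE = 3.7/1.0690 = 3.4612
Critical value: t_{0.025,13} = ±2.160
p-value ≈ 0.0042
Decision: reject H₀

Answer: t = 3.4612, reject H₀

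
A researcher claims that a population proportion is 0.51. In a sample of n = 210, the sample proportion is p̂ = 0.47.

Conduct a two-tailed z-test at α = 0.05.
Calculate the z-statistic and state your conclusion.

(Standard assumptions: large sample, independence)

Answer: z = -1.1596, fail to reject H₀

Derivation:
H₀: p = 0.51, H₁: p ≠ 0.51
Standard error: SE = √(p₀(1-p₀)/n) = √(0.51×0.49/210) = 0.034496
z-statistic: z = (p̂ - p₀)/SE = (0.47 - 0.51)/0.034496 = -1.1596
Critical value: z_0.025 = ±1.960
p-value = 0.2462
Decision: fail to reject H₀ at α = 0.05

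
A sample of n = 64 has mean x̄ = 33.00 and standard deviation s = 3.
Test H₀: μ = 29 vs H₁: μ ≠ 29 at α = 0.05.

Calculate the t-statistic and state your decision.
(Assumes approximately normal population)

df = n - 1 = 63
SE = s/√n = 3/√64 = 0.3750
t = (x̄ - μ₀)/SE = (33.00 - 29)/0.3750 = 10.6667
Critical value: t_{0.025,63} = ±1.998
p-value < 0.0001
Decision: reject H₀

Answer: t = 10.6667, reject H₀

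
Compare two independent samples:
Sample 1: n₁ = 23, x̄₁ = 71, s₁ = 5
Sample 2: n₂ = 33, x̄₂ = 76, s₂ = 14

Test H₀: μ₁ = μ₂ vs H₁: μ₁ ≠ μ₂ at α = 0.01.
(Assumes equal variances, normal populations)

Pooled variance: s²_p = [22×5² + 32×14²]/(54) = 126.3333
s_p = 11.2398
SE = s_p×√(1/n₁ + 1/n₂) = 11.2398×√(1/23 + 1/33) = 3.0530
t = (x̄₁ - x̄₂)/SE = (71 - 76)/3.0530 = -1.6377
df = 54, t-critical = ±2.670
Decision: fail to reject H₀

Answer: t = -1.6377, fail to reject H₀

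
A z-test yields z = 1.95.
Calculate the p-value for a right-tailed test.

Answer: p-value ≈ 0.0256

Derivation:
For z = 1.95:
p = P(Z > 1.95) = 1 - Φ(1.95) = 0.0256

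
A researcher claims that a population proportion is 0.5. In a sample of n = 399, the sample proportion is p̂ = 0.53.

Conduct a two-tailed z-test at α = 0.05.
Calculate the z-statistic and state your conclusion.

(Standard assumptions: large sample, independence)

Answer: z = 1.1985, fail to reject H₀

Derivation:
H₀: p = 0.5, H₁: p ≠ 0.5
Standard error: SE = √(p₀(1-p₀)/n) = √(0.5×0.5/399) = 0.025031
z-statistic: z = (p̂ - p₀)/SE = (0.53 - 0.5)/0.025031 = 1.1985
Critical value: z_0.025 = ±1.960
p-value = 0.2307
Decision: fail to reject H₀ at α = 0.05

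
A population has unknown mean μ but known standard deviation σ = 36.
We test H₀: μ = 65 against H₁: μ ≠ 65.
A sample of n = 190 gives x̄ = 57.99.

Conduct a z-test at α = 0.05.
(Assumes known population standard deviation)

Answer: z = -2.6841, reject H₀

Derivation:
Standard error: SE = σ/√n = 36/√190 = 2.6117
z-statistic: z = (x̄ - μ₀)/SE = (57.99 - 65)/2.6117 = -2.6841
Critical value: ±1.960
p-value = 0.0073
Decision: reject H₀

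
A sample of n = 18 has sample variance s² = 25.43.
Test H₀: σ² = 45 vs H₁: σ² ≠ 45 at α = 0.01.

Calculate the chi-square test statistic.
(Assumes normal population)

df = n - 1 = 17
χ² = (n-1)s²/σ₀² = 17×25.43/45 = 9.6069
Critical values: χ²_{0.995,17} = 5.697, χ²_{0.005,17} = 35.718
Rejection region: χ² < 5.697 or χ² > 35.718
Decision: fail to reject H₀

Answer: χ² = 9.6069, fail to reject H₀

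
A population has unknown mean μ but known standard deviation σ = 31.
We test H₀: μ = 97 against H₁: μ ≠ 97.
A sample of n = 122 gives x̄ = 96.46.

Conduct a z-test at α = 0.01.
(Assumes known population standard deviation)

Answer: z = -0.1924, fail to reject H₀

Derivation:
Standard error: SE = σ/√n = 31/√122 = 2.8066
z-statistic: z = (x̄ - μ₀)/SE = (96.46 - 97)/2.8066 = -0.1924
Critical value: ±2.576
p-value = 0.8474
Decision: fail to reject H₀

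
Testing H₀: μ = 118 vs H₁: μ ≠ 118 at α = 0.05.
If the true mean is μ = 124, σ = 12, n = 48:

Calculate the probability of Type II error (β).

Answer: β ≈ 0.0663

Derivation:
SE = σ/√n = 12/√48 = 1.7321
Critical values: μ₀ ± z_0.025×SE = 118 ± 1.960×1.7321
Acceptance region: (114.6051, 121.3949)
Under H₁ (μ = 124): z_high = (121.3949 - 124)/1.7321 = -1.5040, z_low = (114.6051 - 124)/1.7321 = -5.4240
β = P(not reject | H₁) = Φ(-1.5040) - Φ(-5.4240) ≈ 0.0663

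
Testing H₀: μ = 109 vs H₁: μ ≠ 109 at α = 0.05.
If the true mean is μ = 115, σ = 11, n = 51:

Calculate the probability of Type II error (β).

SE = σ/√n = 11/√51 = 1.5403
Critical values: μ₀ ± z_0.025×SE = 109 ± 1.960×1.5403
Acceptance region: (105.9810, 112.0190)
Under H₁ (μ = 115): z_high = (112.0190 - 115)/1.5403 = -1.9353, z_low = (105.9810 - 115)/1.5403 = -5.8554
β = P(not reject | H₁) = Φ(-1.9353) - Φ(-5.8554) ≈ 0.0265

Answer: β ≈ 0.0265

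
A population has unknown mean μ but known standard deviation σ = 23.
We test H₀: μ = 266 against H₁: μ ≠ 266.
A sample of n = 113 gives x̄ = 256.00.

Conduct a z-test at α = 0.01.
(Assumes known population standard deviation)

Standard error: SE = σ/√n = 23/√113 = 2.1637
z-statistic: z = (x̄ - μ₀)/SE = (256.00 - 266)/2.1637 = -4.6217
Critical value: ±2.576
p-value < 0.0001
Decision: reject H₀

Answer: z = -4.6217, reject H₀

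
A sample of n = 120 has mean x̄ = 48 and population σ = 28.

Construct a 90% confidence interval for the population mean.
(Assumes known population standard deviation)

Answer: (43.7954, 52.2046)

Derivation:
Confidence level: 90%, α = 0.1
z_0.05 = 1.645
SE = σ/√n = 28/√120 = 2.5560
Margin of error = 1.645 × 2.5560 = 4.2046
CI: x̄ ± margin = 48 ± 4.2046
CI: (43.7954, 52.2046)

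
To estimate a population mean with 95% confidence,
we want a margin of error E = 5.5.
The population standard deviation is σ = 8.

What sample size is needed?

z_0.025 = 1.960
n = (z×σ/E)² = (1.960×8/5.5)²
n = 8.1277
Round up: n = 9

Answer: n = 9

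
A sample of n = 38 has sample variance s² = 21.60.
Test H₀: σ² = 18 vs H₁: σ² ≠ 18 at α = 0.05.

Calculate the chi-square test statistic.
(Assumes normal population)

df = n - 1 = 37
χ² = (n-1)s²/σ₀² = 37×21.60/18 = 44.4000
Critical values: χ²_{0.975,37} = 22.106, χ²_{0.025,37} = 55.668
Rejection region: χ² < 22.106 or χ² > 55.668
Decision: fail to reject H₀

Answer: χ² = 44.4000, fail to reject H₀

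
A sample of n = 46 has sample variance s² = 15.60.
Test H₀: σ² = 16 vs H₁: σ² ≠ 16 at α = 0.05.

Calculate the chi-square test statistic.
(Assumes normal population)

df = n - 1 = 45
χ² = (n-1)s²/σ₀² = 45×15.60/16 = 43.8750
Critical values: χ²_{0.975,45} = 28.366, χ²_{0.025,45} = 65.410
Rejection region: χ² < 28.366 or χ² > 65.410
Decision: fail to reject H₀

Answer: χ² = 43.8750, fail to reject H₀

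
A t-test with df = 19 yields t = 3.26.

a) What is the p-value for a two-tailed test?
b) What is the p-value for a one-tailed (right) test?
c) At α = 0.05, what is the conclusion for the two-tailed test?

Using t-distribution with df = 19:
a) Two-tailed: p = 2×P(T > 3.26) = 0.0041
b) One-tailed: p = P(T > 3.26) = 0.0021
c) 0.0041 < 0.05, reject H₀

Answer: a) 0.0041, b) 0.0021, c) reject H₀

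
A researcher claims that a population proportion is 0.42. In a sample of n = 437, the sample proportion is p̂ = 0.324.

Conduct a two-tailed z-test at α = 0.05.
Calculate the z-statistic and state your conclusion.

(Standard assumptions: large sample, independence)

Answer: z = -4.0661, reject H₀

Derivation:
H₀: p = 0.42, H₁: p ≠ 0.42
Standard error: SE = √(p₀(1-p₀)/n) = √(0.42×0.58/437) = 0.023610
z-statistic: z = (p̂ - p₀)/SE = (0.324 - 0.42)/0.023610 = -4.0661
Critical value: z_0.025 = ±1.960
p-value < 0.0001
Decision: reject H₀ at α = 0.05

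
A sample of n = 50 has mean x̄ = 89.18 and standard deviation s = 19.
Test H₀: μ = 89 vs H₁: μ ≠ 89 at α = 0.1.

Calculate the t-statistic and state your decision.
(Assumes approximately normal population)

df = n - 1 = 49
SE = s/√n = 19/√50 = 2.6870
t = (x̄ - μ₀)/SE = (89.18 - 89)/2.6870 = 0.0670
Critical value: t_{0.05,49} = ±1.677
p-value ≈ 0.9469
Decision: fail to reject H₀

Answer: t = 0.0670, fail to reject H₀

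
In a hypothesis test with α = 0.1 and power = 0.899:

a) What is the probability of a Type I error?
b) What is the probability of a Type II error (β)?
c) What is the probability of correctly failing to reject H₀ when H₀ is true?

Answer: a) 0.1, b) 0.101, c) 0.9

Derivation:
a) Type I error probability = α = 0.1
b) Power = P(reject H₀ | H₁ true) = 1 - β = 0.899, so Type II error probability = β = 1 - Power = 0.101
c) P(fail to reject H₀ | H₀ true) = 1 - α = 0.9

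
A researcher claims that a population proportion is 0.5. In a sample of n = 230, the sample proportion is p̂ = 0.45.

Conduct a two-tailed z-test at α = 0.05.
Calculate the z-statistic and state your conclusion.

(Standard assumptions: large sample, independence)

Answer: z = -1.5166, fail to reject H₀

Derivation:
H₀: p = 0.5, H₁: p ≠ 0.5
Standard error: SE = √(p₀(1-p₀)/n) = √(0.5×0.5/230) = 0.032969
z-statistic: z = (p̂ - p₀)/SE = (0.45 - 0.5)/0.032969 = -1.5166
Critical value: z_0.025 = ±1.960
p-value = 0.1294
Decision: fail to reject H₀ at α = 0.05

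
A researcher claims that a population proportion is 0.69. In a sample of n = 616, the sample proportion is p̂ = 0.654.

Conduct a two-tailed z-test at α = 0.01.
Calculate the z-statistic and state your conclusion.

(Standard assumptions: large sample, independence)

H₀: p = 0.69, H₁: p ≠ 0.69
Standard error: SE = √(p₀(1-p₀)/n) = √(0.69×0.31/616) = 0.018634
z-statistic: z = (p̂ - p₀)/SE = (0.654 - 0.69)/0.018634 = -1.9320
Critical value: z_0.005 = ±2.576
p-value = 0.0534
Decision: fail to reject H₀ at α = 0.01

Answer: z = -1.9320, fail to reject H₀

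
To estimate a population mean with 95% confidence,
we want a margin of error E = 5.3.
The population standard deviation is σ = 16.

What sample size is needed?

z_0.025 = 1.960
n = (z×σ/E)² = (1.960×16/5.3)²
n = 35.0107
Round up: n = 36

Answer: n = 36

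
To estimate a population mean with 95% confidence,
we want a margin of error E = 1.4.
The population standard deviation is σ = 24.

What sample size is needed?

Answer: n = 1129

Derivation:
z_0.025 = 1.960
n = (z×σ/E)² = (1.960×24/1.4)²
n = 1128.9600
Round up: n = 1129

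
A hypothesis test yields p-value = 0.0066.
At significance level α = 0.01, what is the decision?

Compare p-value to α:
0.0066 < 0.01
Decision: reject H₀

Answer: reject H₀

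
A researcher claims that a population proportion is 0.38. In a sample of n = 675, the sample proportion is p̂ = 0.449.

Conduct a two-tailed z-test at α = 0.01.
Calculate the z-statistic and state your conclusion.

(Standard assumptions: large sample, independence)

H₀: p = 0.38, H₁: p ≠ 0.38
Standard error: SE = √(p₀(1-p₀)/n) = √(0.38×0.62/675) = 0.018683
z-statistic: z = (p̂ - p₀)/SE = (0.449 - 0.38)/0.018683 = 3.6932
Critical value: z_0.005 = ±2.576
p-value = 0.0002
Decision: reject H₀ at α = 0.01

Answer: z = 3.6932, reject H₀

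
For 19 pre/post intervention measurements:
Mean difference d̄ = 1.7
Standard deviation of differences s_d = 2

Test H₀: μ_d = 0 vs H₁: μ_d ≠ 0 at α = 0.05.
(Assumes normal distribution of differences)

Answer: t = 3.7053, reject H₀

Derivation:
df = n - 1 = 18
SE = s_d/√n = 2/√19 = 0.4588
t = d̄/SE = 1.7/0.4588 = 3.7053
Critical value: t_{0.025,18} = ±2.101
p-value ≈ 0.0016
Decision: reject H₀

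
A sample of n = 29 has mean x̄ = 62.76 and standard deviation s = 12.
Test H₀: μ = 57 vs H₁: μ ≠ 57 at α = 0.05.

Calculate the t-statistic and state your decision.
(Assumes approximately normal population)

df = n - 1 = 28
SE = s/√n = 12/√29 = 2.2283
t = (x̄ - μ₀)/SE = (62.76 - 57)/2.2283 = 2.5849
Critical value: t_{0.025,28} = ±2.048
p-value ≈ 0.0152
Decision: reject H₀

Answer: t = 2.5849, reject H₀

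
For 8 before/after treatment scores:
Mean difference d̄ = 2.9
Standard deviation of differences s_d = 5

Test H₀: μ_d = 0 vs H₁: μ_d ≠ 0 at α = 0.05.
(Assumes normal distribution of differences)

Answer: t = 1.6405, fail to reject H₀

Derivation:
df = n - 1 = 7
SE = s_d/√n = 5/√8 = 1.7678
t = d̄/SE = 2.9/1.7678 = 1.6405
Critical value: t_{0.025,7} = ±2.365
p-value ≈ 0.1449
Decision: fail to reject H₀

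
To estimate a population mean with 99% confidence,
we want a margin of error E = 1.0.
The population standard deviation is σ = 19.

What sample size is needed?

z_0.005 = 2.576
n = (z×σ/E)² = (2.576×19/1.0)²
n = 2395.5151
Round up: n = 2396

Answer: n = 2396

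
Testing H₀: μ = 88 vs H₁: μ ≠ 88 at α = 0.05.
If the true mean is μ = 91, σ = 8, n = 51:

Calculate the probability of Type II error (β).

Answer: β ≈ 0.2363

Derivation:
SE = σ/√n = 8/√51 = 1.1202
Critical values: μ₀ ± z_0.025×SE = 88 ± 1.960×1.1202
Acceptance region: (85.8044, 90.1956)
Under H₁ (μ = 91): z_high = (90.1956 - 91)/1.1202 = -0.7181, z_low = (85.8044 - 91)/1.1202 = -4.6381
β = P(not reject | H₁) = Φ(-0.7181) - Φ(-4.6381) ≈ 0.2363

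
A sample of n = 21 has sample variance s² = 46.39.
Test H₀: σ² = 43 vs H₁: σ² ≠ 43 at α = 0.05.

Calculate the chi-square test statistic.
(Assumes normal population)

Answer: χ² = 21.5767, fail to reject H₀

Derivation:
df = n - 1 = 20
χ² = (n-1)s²/σ₀² = 20×46.39/43 = 21.5767
Critical values: χ²_{0.975,20} = 9.591, χ²_{0.025,20} = 34.170
Rejection region: χ² < 9.591 or χ² > 34.170
Decision: fail to reject H₀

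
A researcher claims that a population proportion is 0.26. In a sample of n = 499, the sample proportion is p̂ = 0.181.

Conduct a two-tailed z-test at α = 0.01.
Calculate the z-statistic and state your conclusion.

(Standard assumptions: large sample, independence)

Answer: z = -4.0232, reject H₀

Derivation:
H₀: p = 0.26, H₁: p ≠ 0.26
Standard error: SE = √(p₀(1-p₀)/n) = √(0.26×0.74/499) = 0.019636
z-statistic: z = (p̂ - p₀)/SE = (0.181 - 0.26)/0.019636 = -4.0232
Critical value: z_0.005 = ±2.576
p-value = 0.0001
Decision: reject H₀ at α = 0.01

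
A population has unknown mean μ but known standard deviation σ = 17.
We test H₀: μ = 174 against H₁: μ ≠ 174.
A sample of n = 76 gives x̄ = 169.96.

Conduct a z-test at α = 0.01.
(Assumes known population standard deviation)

Standard error: SE = σ/√n = 17/√76 = 1.9500
z-statistic: z = (x̄ - μ₀)/SE = (169.96 - 174)/1.9500 = -2.0718
Critical value: ±2.576
p-value = 0.0383
Decision: fail to reject H₀

Answer: z = -2.0718, fail to reject H₀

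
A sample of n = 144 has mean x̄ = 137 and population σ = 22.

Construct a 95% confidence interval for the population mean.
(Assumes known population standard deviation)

Answer: (133.4067, 140.5933)

Derivation:
Confidence level: 95%, α = 0.05
z_0.025 = 1.960
SE = σ/√n = 22/√144 = 1.8333
Margin of error = 1.960 × 1.8333 = 3.5933
CI: x̄ ± margin = 137 ± 3.5933
CI: (133.4067, 140.5933)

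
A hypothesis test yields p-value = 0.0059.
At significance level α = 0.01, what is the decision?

Answer: reject H₀

Derivation:
Compare p-value to α:
0.0059 < 0.01
Decision: reject H₀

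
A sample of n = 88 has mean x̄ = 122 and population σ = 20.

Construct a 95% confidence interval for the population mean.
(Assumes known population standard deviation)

Confidence level: 95%, α = 0.05
z_0.025 = 1.960
SE = σ/√n = 20/√88 = 2.1320
Margin of error = 1.960 × 2.1320 = 4.1787
CI: x̄ ± margin = 122 ± 4.1787
CI: (117.8213, 126.1787)

Answer: (117.8213, 126.1787)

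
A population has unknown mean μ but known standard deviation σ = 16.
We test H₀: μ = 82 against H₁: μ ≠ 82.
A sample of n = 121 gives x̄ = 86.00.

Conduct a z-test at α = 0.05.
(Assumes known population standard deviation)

Standard error: SE = σ/√n = 16/√121 = 1.4545
z-statistic: z = (x̄ - μ₀)/SE = (86.00 - 82)/1.4545 = 2.7501
Critical value: ±1.960
p-value = 0.0060
Decision: reject H₀

Answer: z = 2.7501, reject H₀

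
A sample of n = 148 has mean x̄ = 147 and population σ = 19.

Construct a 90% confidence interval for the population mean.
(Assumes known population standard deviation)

Answer: (144.4308, 149.5692)

Derivation:
Confidence level: 90%, α = 0.1
z_0.05 = 1.645
SE = σ/√n = 19/√148 = 1.5618
Margin of error = 1.645 × 1.5618 = 2.5692
CI: x̄ ± margin = 147 ± 2.5692
CI: (144.4308, 149.5692)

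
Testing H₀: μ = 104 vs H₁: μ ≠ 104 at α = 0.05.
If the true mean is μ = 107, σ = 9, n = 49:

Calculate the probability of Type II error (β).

Answer: β ≈ 0.3545

Derivation:
SE = σ/√n = 9/√49 = 1.2857
Critical values: μ₀ ± z_0.025×SE = 104 ± 1.960×1.2857
Acceptance region: (101.4800, 106.5200)
Under H₁ (μ = 107): z_high = (106.5200 - 107)/1.2857 = -0.3733, z_low = (101.4800 - 107)/1.2857 = -4.2934
β = P(not reject | H₁) = Φ(-0.3733) - Φ(-4.2934) ≈ 0.3545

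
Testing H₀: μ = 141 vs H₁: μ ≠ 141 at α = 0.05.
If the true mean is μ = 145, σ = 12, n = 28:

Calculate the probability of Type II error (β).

Answer: β ≈ 0.5777

Derivation:
SE = σ/√n = 12/√28 = 2.2678
Critical values: μ₀ ± z_0.025×SE = 141 ± 1.960×2.2678
Acceptance region: (136.5551, 145.4449)
Under H₁ (μ = 145): z_high = (145.4449 - 145)/2.2678 = 0.1962, z_low = (136.5551 - 145)/2.2678 = -3.7238
β = P(not reject | H₁) = Φ(0.1962) - Φ(-3.7238) ≈ 0.5777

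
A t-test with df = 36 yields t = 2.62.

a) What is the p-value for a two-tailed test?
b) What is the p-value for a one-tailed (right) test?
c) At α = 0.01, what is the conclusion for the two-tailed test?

Answer: a) 0.0128, b) 0.0064, c) fail to reject H₀

Derivation:
Using t-distribution with df = 36:
a) Two-tailed: p = 2×P(T > 2.62) = 0.0128
b) One-tailed: p = P(T > 2.62) = 0.0064
c) 0.0128 ≥ 0.01, fail to reject H₀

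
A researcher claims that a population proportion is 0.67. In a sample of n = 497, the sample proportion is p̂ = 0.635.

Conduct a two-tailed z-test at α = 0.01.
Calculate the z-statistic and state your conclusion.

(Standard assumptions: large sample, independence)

H₀: p = 0.67, H₁: p ≠ 0.67
Standard error: SE = √(p₀(1-p₀)/n) = √(0.67×0.33/497) = 0.021092
z-statistic: z = (p̂ - p₀)/SE = (0.635 - 0.67)/0.021092 = -1.6594
Critical value: z_0.005 = ±2.576
p-value = 0.0970
Decision: fail to reject H₀ at α = 0.01

Answer: z = -1.6594, fail to reject H₀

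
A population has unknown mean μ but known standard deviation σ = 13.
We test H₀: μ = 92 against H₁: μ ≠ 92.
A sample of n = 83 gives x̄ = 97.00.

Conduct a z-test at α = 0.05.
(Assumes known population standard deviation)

Standard error: SE = σ/√n = 13/√83 = 1.4269
z-statistic: z = (x̄ - μ₀)/SE = (97.00 - 92)/1.4269 = 3.5041
Critical value: ±1.960
p-value = 0.0005
Decision: reject H₀

Answer: z = 3.5041, reject H₀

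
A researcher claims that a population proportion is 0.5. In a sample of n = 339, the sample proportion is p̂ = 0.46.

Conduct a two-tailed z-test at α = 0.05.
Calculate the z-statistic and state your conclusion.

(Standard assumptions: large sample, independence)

Answer: z = -1.4730, fail to reject H₀

Derivation:
H₀: p = 0.5, H₁: p ≠ 0.5
Standard error: SE = √(p₀(1-p₀)/n) = √(0.5×0.5/339) = 0.027156
z-statistic: z = (p̂ - p₀)/SE = (0.46 - 0.5)/0.027156 = -1.4730
Critical value: z_0.025 = ±1.960
p-value = 0.1408
Decision: fail to reject H₀ at α = 0.05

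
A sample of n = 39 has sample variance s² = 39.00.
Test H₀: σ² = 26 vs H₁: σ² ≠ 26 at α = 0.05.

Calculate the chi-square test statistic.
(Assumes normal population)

df = n - 1 = 38
χ² = (n-1)s²/σ₀² = 38×39.00/26 = 57.0000
Critical values: χ²_{0.975,38} = 22.878, χ²_{0.025,38} = 56.896
Rejection region: χ² < 22.878 or χ² > 56.896
Decision: reject H₀

Answer: χ² = 57.0000, reject H₀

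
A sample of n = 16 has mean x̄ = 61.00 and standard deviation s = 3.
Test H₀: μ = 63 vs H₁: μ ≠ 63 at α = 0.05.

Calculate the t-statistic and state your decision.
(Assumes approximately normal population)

Answer: t = -2.6667, reject H₀

Derivation:
df = n - 1 = 15
SE = s/√n = 3/√16 = 0.7500
t = (x̄ - μ₀)/SE = (61.00 - 63)/0.7500 = -2.6667
Critical value: t_{0.025,15} = ±2.131
p-value ≈ 0.0176
Decision: reject H₀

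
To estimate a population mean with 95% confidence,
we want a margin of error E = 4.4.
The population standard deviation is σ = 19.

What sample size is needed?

Answer: n = 72

Derivation:
z_0.025 = 1.960
n = (z×σ/E)² = (1.960×19/4.4)²
n = 71.6331
Round up: n = 72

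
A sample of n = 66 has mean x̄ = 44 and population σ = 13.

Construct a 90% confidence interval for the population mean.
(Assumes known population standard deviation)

Confidence level: 90%, α = 0.1
z_0.05 = 1.645
SE = σ/√n = 13/√66 = 1.6002
Margin of error = 1.645 × 1.6002 = 2.6323
CI: x̄ ± margin = 44 ± 2.6323
CI: (41.3677, 46.6323)

Answer: (41.3677, 46.6323)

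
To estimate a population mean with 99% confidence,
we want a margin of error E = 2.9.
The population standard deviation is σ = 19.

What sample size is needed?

z_0.005 = 2.576
n = (z×σ/E)² = (2.576×19/2.9)²
n = 284.8413
Round up: n = 285

Answer: n = 285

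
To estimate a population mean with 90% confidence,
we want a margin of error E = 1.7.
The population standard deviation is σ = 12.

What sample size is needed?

z_0.05 = 1.645
n = (z×σ/E)² = (1.645×12/1.7)²
n = 134.8331
Round up: n = 135

Answer: n = 135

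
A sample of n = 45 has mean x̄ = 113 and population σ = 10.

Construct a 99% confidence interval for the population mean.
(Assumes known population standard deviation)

Confidence level: 99%, α = 0.01
z_0.005 = 2.576
SE = σ/√n = 10/√45 = 1.4907
Margin of error = 2.576 × 1.4907 = 3.8400
CI: x̄ ± margin = 113 ± 3.8400
CI: (109.1600, 116.8400)

Answer: (109.1600, 116.8400)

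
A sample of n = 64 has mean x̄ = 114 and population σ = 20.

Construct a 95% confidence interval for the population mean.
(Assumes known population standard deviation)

Confidence level: 95%, α = 0.05
z_0.025 = 1.960
SE = σ/√n = 20/√64 = 2.5000
Margin of error = 1.960 × 2.5000 = 4.9000
CI: x̄ ± margin = 114 ± 4.9000
CI: (109.1000, 118.9000)

Answer: (109.1000, 118.9000)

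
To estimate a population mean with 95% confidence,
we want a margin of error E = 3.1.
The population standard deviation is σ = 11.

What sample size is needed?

Answer: n = 49

Derivation:
z_0.025 = 1.960
n = (z×σ/E)² = (1.960×11/3.1)²
n = 48.3698
Round up: n = 49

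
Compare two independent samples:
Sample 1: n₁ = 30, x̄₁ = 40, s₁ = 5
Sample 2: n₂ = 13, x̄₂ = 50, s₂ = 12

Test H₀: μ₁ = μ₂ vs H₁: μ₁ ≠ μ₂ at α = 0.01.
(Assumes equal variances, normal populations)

Answer: t = -3.8935, reject H₀

Derivation:
Pooled variance: s²_p = [29×5² + 12×12²]/(41) = 59.8293
s_p = 7.7349
SE = s_p×√(1/n₁ + 1/n₂) = 7.7349×√(1/30 + 1/13) = 2.5684
t = (x̄₁ - x̄₂)/SE = (40 - 50)/2.5684 = -3.8935
df = 41, t-critical = ±2.701
Decision: reject H₀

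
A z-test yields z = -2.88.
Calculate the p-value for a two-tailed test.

Answer: p-value ≈ 0.0040

Derivation:
For z = -2.88:
p = 2×P(Z > |-2.88|) = 2×(1 - Φ(2.88)) = 0.0040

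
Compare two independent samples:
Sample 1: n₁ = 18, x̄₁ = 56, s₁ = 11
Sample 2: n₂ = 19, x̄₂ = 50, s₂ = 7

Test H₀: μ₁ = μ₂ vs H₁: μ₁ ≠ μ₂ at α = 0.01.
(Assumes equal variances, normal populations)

Answer: t = 1.9906, fail to reject H₀

Derivation:
Pooled variance: s²_p = [17×11² + 18×7²]/(35) = 83.9714
s_p = 9.1636
SE = s_p×√(1/n₁ + 1/n₂) = 9.1636×√(1/18 + 1/19) = 3.0141
t = (x̄₁ - x̄₂)/SE = (56 - 50)/3.0141 = 1.9906
df = 35, t-critical = ±2.724
Decision: fail to reject H₀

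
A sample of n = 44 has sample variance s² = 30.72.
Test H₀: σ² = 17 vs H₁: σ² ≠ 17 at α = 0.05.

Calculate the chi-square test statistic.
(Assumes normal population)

Answer: χ² = 77.7035, reject H₀

Derivation:
df = n - 1 = 43
χ² = (n-1)s²/σ₀² = 43×30.72/17 = 77.7035
Critical values: χ²_{0.975,43} = 26.785, χ²_{0.025,43} = 62.990
Rejection region: χ² < 26.785 or χ² > 62.990
Decision: reject H₀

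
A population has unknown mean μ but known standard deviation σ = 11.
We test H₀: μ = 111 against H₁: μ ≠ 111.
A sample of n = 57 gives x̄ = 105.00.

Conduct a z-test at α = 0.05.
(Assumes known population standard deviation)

Answer: z = -4.1181, reject H₀

Derivation:
Standard error: SE = σ/√n = 11/√57 = 1.4570
z-statistic: z = (x̄ - μ₀)/SE = (105.00 - 111)/1.4570 = -4.1181
Critical value: ±1.960
p-value < 0.0001
Decision: reject H₀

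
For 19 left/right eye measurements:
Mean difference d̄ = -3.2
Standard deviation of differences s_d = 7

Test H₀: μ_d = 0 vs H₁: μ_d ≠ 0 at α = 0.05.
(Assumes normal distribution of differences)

Answer: t = -1.9927, fail to reject H₀

Derivation:
df = n - 1 = 18
SE = s_d/√n = 7/√19 = 1.6059
t = d̄/SE = -3.2/1.6059 = -1.9927
Critical value: t_{0.025,18} = ±2.101
p-value ≈ 0.0617
Decision: fail to reject H₀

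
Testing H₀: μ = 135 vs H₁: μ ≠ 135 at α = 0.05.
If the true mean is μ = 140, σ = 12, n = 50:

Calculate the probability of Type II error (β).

SE = σ/√n = 12/√50 = 1.6971
Critical values: μ₀ ± z_0.025×SE = 135 ± 1.960×1.6971
Acceptance region: (131.6737, 138.3263)
Under H₁ (μ = 140): z_high = (138.3263 - 140)/1.6971 = -0.9862, z_low = (131.6737 - 140)/1.6971 = -4.9062
β = P(not reject | H₁) = Φ(-0.9862) - Φ(-4.9062) ≈ 0.1620

Answer: β ≈ 0.1620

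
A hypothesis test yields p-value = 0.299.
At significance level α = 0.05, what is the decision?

Answer: fail to reject H₀

Derivation:
Compare p-value to α:
0.299 ≥ 0.05
Decision: fail to reject H₀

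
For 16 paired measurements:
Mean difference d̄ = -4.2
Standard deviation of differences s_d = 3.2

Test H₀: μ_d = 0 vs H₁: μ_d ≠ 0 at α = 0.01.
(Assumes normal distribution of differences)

df = n - 1 = 15
SE = s_d/√n = 3.2/√16 = 0.8000
t = d̄/SE = -4.2/0.8000 = -5.2500
Critical value: t_{0.005,15} = ±2.947
p-value ≈ 0.0001
Decision: reject H₀

Answer: t = -5.2500, reject H₀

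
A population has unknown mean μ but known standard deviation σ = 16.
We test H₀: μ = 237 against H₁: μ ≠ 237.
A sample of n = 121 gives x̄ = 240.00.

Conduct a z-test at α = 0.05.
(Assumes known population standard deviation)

Standard error: SE = σ/√n = 16/√121 = 1.4545
z-statistic: z = (x̄ - μ₀)/SE = (240.00 - 237)/1.4545 = 2.0626
Critical value: ±1.960
p-value = 0.0392
Decision: reject H₀

Answer: z = 2.0626, reject H₀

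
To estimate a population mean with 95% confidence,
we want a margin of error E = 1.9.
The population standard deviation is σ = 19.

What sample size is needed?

z_0.025 = 1.960
n = (z×σ/E)² = (1.960×19/1.9)²
n = 384.1600
Round up: n = 385

Answer: n = 385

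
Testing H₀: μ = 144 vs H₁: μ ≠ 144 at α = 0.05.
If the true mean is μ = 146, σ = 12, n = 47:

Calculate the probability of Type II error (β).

SE = σ/√n = 12/√47 = 1.7504
Critical values: μ₀ ± z_0.025×SE = 144 ± 1.960×1.7504
Acceptance region: (140.5692, 147.4308)
Under H₁ (μ = 146): z_high = (147.4308 - 146)/1.7504 = 0.8174, z_low = (140.5692 - 146)/1.7504 = -3.1026
β = P(not reject | H₁) = Φ(0.8174) - Φ(-3.1026) ≈ 0.7922

Answer: β ≈ 0.7922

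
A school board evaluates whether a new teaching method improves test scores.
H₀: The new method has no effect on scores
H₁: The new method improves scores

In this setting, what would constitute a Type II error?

Answer: Failing to adopt an effective teaching method

Derivation:
Type I error: rejecting H₀ when it is actually true (false positive).
Type II error: failing to reject H₀ when H₁ is actually true (false negative).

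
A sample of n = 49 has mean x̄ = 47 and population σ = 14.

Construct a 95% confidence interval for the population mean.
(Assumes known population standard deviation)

Confidence level: 95%, α = 0.05
z_0.025 = 1.960
SE = σ/√n = 14/√49 = 2.0000
Margin of error = 1.960 × 2.0000 = 3.9200
CI: x̄ ± margin = 47 ± 3.9200
CI: (43.0800, 50.9200)

Answer: (43.0800, 50.9200)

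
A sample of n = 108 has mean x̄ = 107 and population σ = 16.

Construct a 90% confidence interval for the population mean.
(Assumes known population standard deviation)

Answer: (104.4674, 109.5326)

Derivation:
Confidence level: 90%, α = 0.1
z_0.05 = 1.645
SE = σ/√n = 16/√108 = 1.5396
Margin of error = 1.645 × 1.5396 = 2.5326
CI: x̄ ± margin = 107 ± 2.5326
CI: (104.4674, 109.5326)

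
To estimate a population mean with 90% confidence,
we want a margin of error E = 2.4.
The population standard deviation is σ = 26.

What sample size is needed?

z_0.05 = 1.645
n = (z×σ/E)² = (1.645×26/2.4)²
n = 317.5821
Round up: n = 318

Answer: n = 318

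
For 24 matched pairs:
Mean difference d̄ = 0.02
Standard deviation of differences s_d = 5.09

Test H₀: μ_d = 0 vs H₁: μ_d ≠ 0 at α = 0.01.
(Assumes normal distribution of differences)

Answer: t = 0.0192, fail to reject H₀

Derivation:
df = n - 1 = 23
SE = s_d/√n = 5.09/√24 = 1.0390
t = d̄/SE = 0.02/1.0390 = 0.0192
Critical value: t_{0.005,23} = ±2.807
p-value ≈ 0.9848
Decision: fail to reject H₀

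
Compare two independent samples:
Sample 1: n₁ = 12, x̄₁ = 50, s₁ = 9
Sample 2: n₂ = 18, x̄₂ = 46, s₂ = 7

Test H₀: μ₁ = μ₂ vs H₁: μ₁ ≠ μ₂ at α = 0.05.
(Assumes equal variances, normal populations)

Pooled variance: s²_p = [11×9² + 17×7²]/(28) = 61.5714
s_p = 7.8467
SE = s_p×√(1/n₁ + 1/n₂) = 7.8467×√(1/12 + 1/18) = 2.9243
t = (x̄₁ - x̄₂)/SE = (50 - 46)/2.9243 = 1.3678
df = 28, t-critical = ±2.048
Decision: fail to reject H₀

Answer: t = 1.3678, fail to reject H₀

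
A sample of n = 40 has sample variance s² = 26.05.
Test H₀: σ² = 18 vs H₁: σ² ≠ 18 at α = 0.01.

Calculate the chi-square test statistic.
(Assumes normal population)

Answer: χ² = 56.4417, fail to reject H₀

Derivation:
df = n - 1 = 39
χ² = (n-1)s²/σ₀² = 39×26.05/18 = 56.4417
Critical values: χ²_{0.995,39} = 19.996, χ²_{0.005,39} = 65.476
Rejection region: χ² < 19.996 or χ² > 65.476
Decision: fail to reject H₀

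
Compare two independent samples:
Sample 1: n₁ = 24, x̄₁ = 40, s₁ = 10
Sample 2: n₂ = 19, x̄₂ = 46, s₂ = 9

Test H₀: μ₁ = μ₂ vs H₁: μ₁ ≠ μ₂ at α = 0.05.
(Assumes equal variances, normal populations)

Answer: t = -2.0409, reject H₀

Derivation:
Pooled variance: s²_p = [23×10² + 18×9²]/(41) = 91.6585
s_p = 9.5738
SE = s_p×√(1/n₁ + 1/n₂) = 9.5738×√(1/24 + 1/19) = 2.9399
t = (x̄₁ - x̄₂)/SE = (40 - 46)/2.9399 = -2.0409
df = 41, t-critical = ±2.020
Decision: reject H₀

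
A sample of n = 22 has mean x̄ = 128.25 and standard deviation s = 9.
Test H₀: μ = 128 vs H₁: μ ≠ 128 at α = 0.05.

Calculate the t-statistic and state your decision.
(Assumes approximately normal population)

Answer: t = 0.1303, fail to reject H₀

Derivation:
df = n - 1 = 21
SE = s/√n = 9/√22 = 1.9188
t = (x̄ - μ₀)/SE = (128.25 - 128)/1.9188 = 0.1303
Critical value: t_{0.025,21} = ±2.080
p-value ≈ 0.8976
Decision: fail to reject H₀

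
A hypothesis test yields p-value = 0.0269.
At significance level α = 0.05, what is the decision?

Answer: reject H₀

Derivation:
Compare p-value to α:
0.0269 < 0.05
Decision: reject H₀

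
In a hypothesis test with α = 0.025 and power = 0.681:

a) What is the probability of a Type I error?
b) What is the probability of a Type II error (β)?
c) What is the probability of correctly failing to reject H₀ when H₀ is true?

Answer: a) 0.025, b) 0.319, c) 0.975

Derivation:
a) Type I error probability = α = 0.025
b) Power = P(reject H₀ | H₁ true) = 1 - β = 0.681, so Type II error probability = β = 1 - Power = 0.319
c) P(fail to reject H₀ | H₀ true) = 1 - α = 0.975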